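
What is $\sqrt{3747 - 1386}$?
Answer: $\sqrt{2361} \approx 48.59$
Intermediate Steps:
$\sqrt{3747 - 1386} = \sqrt{2361}$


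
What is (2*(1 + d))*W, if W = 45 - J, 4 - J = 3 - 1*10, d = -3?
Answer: -136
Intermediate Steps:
J = 11 (J = 4 - (3 - 1*10) = 4 - (3 - 10) = 4 - 1*(-7) = 4 + 7 = 11)
W = 34 (W = 45 - 1*11 = 45 - 11 = 34)
(2*(1 + d))*W = (2*(1 - 3))*34 = (2*(-2))*34 = -4*34 = -136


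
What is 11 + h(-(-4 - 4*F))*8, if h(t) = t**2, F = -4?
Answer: 1163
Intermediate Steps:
11 + h(-(-4 - 4*F))*8 = 11 + (-(-4 - 4*(-4)))**2*8 = 11 + (-(-4 + 16))**2*8 = 11 + (-1*12)**2*8 = 11 + (-12)**2*8 = 11 + 144*8 = 11 + 1152 = 1163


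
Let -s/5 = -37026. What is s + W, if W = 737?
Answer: 185867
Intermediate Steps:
s = 185130 (s = -5*(-37026) = 185130)
s + W = 185130 + 737 = 185867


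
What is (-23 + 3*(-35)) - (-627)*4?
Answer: 2380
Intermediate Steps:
(-23 + 3*(-35)) - (-627)*4 = (-23 - 105) - 1*(-2508) = -128 + 2508 = 2380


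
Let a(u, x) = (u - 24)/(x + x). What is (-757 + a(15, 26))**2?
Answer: 1550233129/2704 ≈ 5.7331e+5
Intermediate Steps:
a(u, x) = (-24 + u)/(2*x) (a(u, x) = (-24 + u)/((2*x)) = (-24 + u)*(1/(2*x)) = (-24 + u)/(2*x))
(-757 + a(15, 26))**2 = (-757 + (1/2)*(-24 + 15)/26)**2 = (-757 + (1/2)*(1/26)*(-9))**2 = (-757 - 9/52)**2 = (-39373/52)**2 = 1550233129/2704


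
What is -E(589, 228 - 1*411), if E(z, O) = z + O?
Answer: -406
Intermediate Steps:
E(z, O) = O + z
-E(589, 228 - 1*411) = -((228 - 1*411) + 589) = -((228 - 411) + 589) = -(-183 + 589) = -1*406 = -406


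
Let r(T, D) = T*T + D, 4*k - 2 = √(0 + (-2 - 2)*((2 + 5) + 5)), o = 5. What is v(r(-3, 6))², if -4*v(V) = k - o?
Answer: 69/64 - 9*I*√3/16 ≈ 1.0781 - 0.97428*I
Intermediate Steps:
k = ½ + I*√3 (k = ½ + √(0 + (-2 - 2)*((2 + 5) + 5))/4 = ½ + √(0 - 4*(7 + 5))/4 = ½ + √(0 - 4*12)/4 = ½ + √(0 - 48)/4 = ½ + √(-48)/4 = ½ + (4*I*√3)/4 = ½ + I*√3 ≈ 0.5 + 1.732*I)
r(T, D) = D + T² (r(T, D) = T² + D = D + T²)
v(V) = 9/8 - I*√3/4 (v(V) = -((½ + I*√3) - 1*5)/4 = -((½ + I*√3) - 5)/4 = -(-9/2 + I*√3)/4 = 9/8 - I*√3/4)
v(r(-3, 6))² = (9/8 - I*√3/4)²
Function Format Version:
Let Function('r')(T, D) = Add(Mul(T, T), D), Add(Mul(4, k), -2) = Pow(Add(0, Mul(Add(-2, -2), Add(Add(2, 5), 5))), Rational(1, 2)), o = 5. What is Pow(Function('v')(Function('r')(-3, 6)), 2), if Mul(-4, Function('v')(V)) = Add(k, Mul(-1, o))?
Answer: Add(Rational(69, 64), Mul(Rational(-9, 16), I, Pow(3, Rational(1, 2)))) ≈ Add(1.0781, Mul(-0.97428, I))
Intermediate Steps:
k = Add(Rational(1, 2), Mul(I, Pow(3, Rational(1, 2)))) (k = Add(Rational(1, 2), Mul(Rational(1, 4), Pow(Add(0, Mul(Add(-2, -2), Add(Add(2, 5), 5))), Rational(1, 2)))) = Add(Rational(1, 2), Mul(Rational(1, 4), Pow(Add(0, Mul(-4, Add(7, 5))), Rational(1, 2)))) = Add(Rational(1, 2), Mul(Rational(1, 4), Pow(Add(0, Mul(-4, 12)), Rational(1, 2)))) = Add(Rational(1, 2), Mul(Rational(1, 4), Pow(Add(0, -48), Rational(1, 2)))) = Add(Rational(1, 2), Mul(Rational(1, 4), Pow(-48, Rational(1, 2)))) = Add(Rational(1, 2), Mul(Rational(1, 4), Mul(4, I, Pow(3, Rational(1, 2))))) = Add(Rational(1, 2), Mul(I, Pow(3, Rational(1, 2)))) ≈ Add(0.50000, Mul(1.7320, I)))
Function('r')(T, D) = Add(D, Pow(T, 2)) (Function('r')(T, D) = Add(Pow(T, 2), D) = Add(D, Pow(T, 2)))
Function('v')(V) = Add(Rational(9, 8), Mul(Rational(-1, 4), I, Pow(3, Rational(1, 2)))) (Function('v')(V) = Mul(Rational(-1, 4), Add(Add(Rational(1, 2), Mul(I, Pow(3, Rational(1, 2)))), Mul(-1, 5))) = Mul(Rational(-1, 4), Add(Add(Rational(1, 2), Mul(I, Pow(3, Rational(1, 2)))), -5)) = Mul(Rational(-1, 4), Add(Rational(-9, 2), Mul(I, Pow(3, Rational(1, 2))))) = Add(Rational(9, 8), Mul(Rational(-1, 4), I, Pow(3, Rational(1, 2)))))
Pow(Function('v')(Function('r')(-3, 6)), 2) = Pow(Add(Rational(9, 8), Mul(Rational(-1, 4), I, Pow(3, Rational(1, 2)))), 2)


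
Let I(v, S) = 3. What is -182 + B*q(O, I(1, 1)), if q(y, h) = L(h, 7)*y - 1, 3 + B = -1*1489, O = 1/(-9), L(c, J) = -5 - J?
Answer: -2038/3 ≈ -679.33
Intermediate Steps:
O = -⅑ ≈ -0.11111
B = -1492 (B = -3 - 1*1489 = -3 - 1489 = -1492)
q(y, h) = -1 - 12*y (q(y, h) = (-5 - 1*7)*y - 1 = (-5 - 7)*y - 1 = -12*y - 1 = -1 - 12*y)
-182 + B*q(O, I(1, 1)) = -182 - 1492*(-1 - 12*(-⅑)) = -182 - 1492*(-1 + 4/3) = -182 - 1492*⅓ = -182 - 1492/3 = -2038/3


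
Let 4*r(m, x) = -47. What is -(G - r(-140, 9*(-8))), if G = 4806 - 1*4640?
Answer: -711/4 ≈ -177.75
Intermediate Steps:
r(m, x) = -47/4 (r(m, x) = (1/4)*(-47) = -47/4)
G = 166 (G = 4806 - 4640 = 166)
-(G - r(-140, 9*(-8))) = -(166 - 1*(-47/4)) = -(166 + 47/4) = -1*711/4 = -711/4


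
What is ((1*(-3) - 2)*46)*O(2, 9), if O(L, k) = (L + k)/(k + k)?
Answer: -1265/9 ≈ -140.56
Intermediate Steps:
O(L, k) = (L + k)/(2*k) (O(L, k) = (L + k)/((2*k)) = (L + k)*(1/(2*k)) = (L + k)/(2*k))
((1*(-3) - 2)*46)*O(2, 9) = ((1*(-3) - 2)*46)*((1/2)*(2 + 9)/9) = ((-3 - 2)*46)*((1/2)*(1/9)*11) = -5*46*(11/18) = -230*11/18 = -1265/9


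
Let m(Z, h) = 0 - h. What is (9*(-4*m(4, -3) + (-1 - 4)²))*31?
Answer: 3627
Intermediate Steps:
m(Z, h) = -h
(9*(-4*m(4, -3) + (-1 - 4)²))*31 = (9*(-(-4)*(-3) + (-1 - 4)²))*31 = (9*(-4*3 + (-5)²))*31 = (9*(-12 + 25))*31 = (9*13)*31 = 117*31 = 3627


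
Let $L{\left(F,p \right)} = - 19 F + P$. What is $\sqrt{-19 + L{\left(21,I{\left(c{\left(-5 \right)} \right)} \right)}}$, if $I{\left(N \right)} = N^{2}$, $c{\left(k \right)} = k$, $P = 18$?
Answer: $20 i \approx 20.0 i$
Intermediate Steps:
$L{\left(F,p \right)} = 18 - 19 F$ ($L{\left(F,p \right)} = - 19 F + 18 = 18 - 19 F$)
$\sqrt{-19 + L{\left(21,I{\left(c{\left(-5 \right)} \right)} \right)}} = \sqrt{-19 + \left(18 - 399\right)} = \sqrt{-19 - 381} = \sqrt{-400} = 20 i$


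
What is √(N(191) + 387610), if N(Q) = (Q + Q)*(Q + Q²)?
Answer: 43*√7786 ≈ 3794.2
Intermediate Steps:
N(Q) = 2*Q*(Q + Q²) (N(Q) = (2*Q)*(Q + Q²) = 2*Q*(Q + Q²))
√(N(191) + 387610) = √(2*191²*(1 + 191) + 387610) = √(2*36481*192 + 387610) = √(14008704 + 387610) = √14396314 = 43*√7786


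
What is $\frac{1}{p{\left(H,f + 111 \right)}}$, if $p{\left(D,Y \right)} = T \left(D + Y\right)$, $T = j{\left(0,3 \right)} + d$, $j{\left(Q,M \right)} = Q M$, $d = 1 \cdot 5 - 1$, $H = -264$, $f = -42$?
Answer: $- \frac{1}{780} \approx -0.0012821$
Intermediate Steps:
$d = 4$ ($d = 5 - 1 = 4$)
$j{\left(Q,M \right)} = M Q$
$T = 4$ ($T = 3 \cdot 0 + 4 = 0 + 4 = 4$)
$p{\left(D,Y \right)} = 4 D + 4 Y$ ($p{\left(D,Y \right)} = 4 \left(D + Y\right) = 4 D + 4 Y$)
$\frac{1}{p{\left(H,f + 111 \right)}} = \frac{1}{4 \left(-264\right) + 4 \left(-42 + 111\right)} = \frac{1}{-1056 + 4 \cdot 69} = \frac{1}{-1056 + 276} = \frac{1}{-780} = - \frac{1}{780}$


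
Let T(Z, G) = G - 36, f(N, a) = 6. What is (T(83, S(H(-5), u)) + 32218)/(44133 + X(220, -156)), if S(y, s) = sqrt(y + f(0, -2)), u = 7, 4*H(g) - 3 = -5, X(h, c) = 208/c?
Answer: 96546/132395 + 3*sqrt(22)/264790 ≈ 0.72928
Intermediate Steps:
H(g) = -1/2 (H(g) = 3/4 + (1/4)*(-5) = 3/4 - 5/4 = -1/2)
S(y, s) = sqrt(6 + y) (S(y, s) = sqrt(y + 6) = sqrt(6 + y))
T(Z, G) = -36 + G
(T(83, S(H(-5), u)) + 32218)/(44133 + X(220, -156)) = ((-36 + sqrt(6 - 1/2)) + 32218)/(44133 + 208/(-156)) = ((-36 + sqrt(11/2)) + 32218)/(44133 + 208*(-1/156)) = ((-36 + sqrt(22)/2) + 32218)/(44133 - 4/3) = (32182 + sqrt(22)/2)/(132395/3) = (32182 + sqrt(22)/2)*(3/132395) = 96546/132395 + 3*sqrt(22)/264790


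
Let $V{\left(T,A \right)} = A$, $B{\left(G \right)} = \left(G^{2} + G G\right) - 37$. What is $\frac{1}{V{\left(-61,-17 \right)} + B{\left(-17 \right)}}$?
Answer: $\frac{1}{524} \approx 0.0019084$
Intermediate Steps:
$B{\left(G \right)} = -37 + 2 G^{2}$ ($B{\left(G \right)} = \left(G^{2} + G^{2}\right) - 37 = 2 G^{2} - 37 = -37 + 2 G^{2}$)
$\frac{1}{V{\left(-61,-17 \right)} + B{\left(-17 \right)}} = \frac{1}{-17 - \left(37 - 2 \left(-17\right)^{2}\right)} = \frac{1}{-17 + \left(-37 + 2 \cdot 289\right)} = \frac{1}{-17 + \left(-37 + 578\right)} = \frac{1}{-17 + 541} = \frac{1}{524}$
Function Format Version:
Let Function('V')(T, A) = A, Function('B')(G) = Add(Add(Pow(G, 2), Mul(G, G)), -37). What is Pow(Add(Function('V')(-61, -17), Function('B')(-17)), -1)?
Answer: Rational(1, 524) ≈ 0.0019084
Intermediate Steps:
Function('B')(G) = Add(-37, Mul(2, Pow(G, 2))) (Function('B')(G) = Add(Add(Pow(G, 2), Pow(G, 2)), -37) = Add(Mul(2, Pow(G, 2)), -37) = Add(-37, Mul(2, Pow(G, 2))))
Pow(Add(Function('V')(-61, -17), Function('B')(-17)), -1) = Pow(Add(-17, Add(-37, Mul(2, Pow(-17, 2)))), -1) = Pow(Add(-17, Add(-37, Mul(2, 289))), -1) = Pow(Add(-17, Add(-37, 578)), -1) = Pow(Add(-17, 541), -1) = Pow(524, -1) = Rational(1, 524)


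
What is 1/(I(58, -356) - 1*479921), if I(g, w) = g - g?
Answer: -1/479921 ≈ -2.0837e-6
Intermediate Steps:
I(g, w) = 0
1/(I(58, -356) - 1*479921) = 1/(0 - 1*479921) = 1/(0 - 479921) = 1/(-479921) = -1/479921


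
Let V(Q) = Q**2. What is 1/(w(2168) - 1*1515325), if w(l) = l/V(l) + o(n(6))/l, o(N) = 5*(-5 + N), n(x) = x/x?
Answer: -2168/3285224619 ≈ -6.5992e-7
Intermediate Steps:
n(x) = 1
o(N) = -25 + 5*N
w(l) = -19/l (w(l) = l/(l**2) + (-25 + 5*1)/l = l/l**2 + (-25 + 5)/l = 1/l - 20/l = -19/l)
1/(w(2168) - 1*1515325) = 1/(-19/2168 - 1*1515325) = 1/(-19*1/2168 - 1515325) = 1/(-19/2168 - 1515325) = 1/(-3285224619/2168) = -2168/3285224619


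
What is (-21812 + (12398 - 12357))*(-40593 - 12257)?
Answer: 1150597350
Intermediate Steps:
(-21812 + (12398 - 12357))*(-40593 - 12257) = (-21812 + 41)*(-52850) = -21771*(-52850) = 1150597350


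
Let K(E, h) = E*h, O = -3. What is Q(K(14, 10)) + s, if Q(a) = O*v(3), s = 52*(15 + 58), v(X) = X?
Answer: 3787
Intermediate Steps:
s = 3796 (s = 52*73 = 3796)
Q(a) = -9 (Q(a) = -3*3 = -9)
Q(K(14, 10)) + s = -9 + 3796 = 3787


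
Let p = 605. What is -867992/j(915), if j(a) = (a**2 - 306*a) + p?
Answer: -108499/69730 ≈ -1.5560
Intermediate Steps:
j(a) = 605 + a**2 - 306*a (j(a) = (a**2 - 306*a) + 605 = 605 + a**2 - 306*a)
-867992/j(915) = -867992/(605 + 915**2 - 306*915) = -867992/(605 + 837225 - 279990) = -867992/557840 = -867992*1/557840 = -108499/69730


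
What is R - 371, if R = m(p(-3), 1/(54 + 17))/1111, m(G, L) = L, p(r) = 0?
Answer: -29264850/78881 ≈ -371.00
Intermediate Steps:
R = 1/78881 (R = 1/((54 + 17)*1111) = (1/1111)/71 = (1/71)*(1/1111) = 1/78881 ≈ 1.2677e-5)
R - 371 = 1/78881 - 371 = -29264850/78881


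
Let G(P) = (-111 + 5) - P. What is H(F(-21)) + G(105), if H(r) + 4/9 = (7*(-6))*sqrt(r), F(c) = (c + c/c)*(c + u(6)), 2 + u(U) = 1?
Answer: -1903/9 - 84*sqrt(110) ≈ -1092.4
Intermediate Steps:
u(U) = -1 (u(U) = -2 + 1 = -1)
G(P) = -106 - P
F(c) = (1 + c)*(-1 + c) (F(c) = (c + c/c)*(c - 1) = (c + 1)*(-1 + c) = (1 + c)*(-1 + c))
H(r) = -4/9 - 42*sqrt(r) (H(r) = -4/9 + (7*(-6))*sqrt(r) = -4/9 - 42*sqrt(r))
H(F(-21)) + G(105) = (-4/9 - 42*sqrt(-1 + (-21)**2)) + (-106 - 1*105) = (-4/9 - 42*sqrt(-1 + 441)) + (-106 - 105) = (-4/9 - 84*sqrt(110)) - 211 = -1903/9 - 84*sqrt(110)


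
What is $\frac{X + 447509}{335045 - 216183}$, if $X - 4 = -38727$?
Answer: $\frac{204393}{59431} \approx 3.4392$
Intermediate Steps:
$X = -38723$ ($X = 4 - 38727 = -38723$)
$\frac{X + 447509}{335045 - 216183} = \frac{-38723 + 447509}{335045 - 216183} = \frac{408786}{118862} = 408786 \cdot \frac{1}{118862} = \frac{204393}{59431}$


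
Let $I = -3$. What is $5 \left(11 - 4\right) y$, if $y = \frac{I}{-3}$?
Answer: $35$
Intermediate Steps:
$y = 1$ ($y = - \frac{3}{-3} = \left(-3\right) \left(- \frac{1}{3}\right) = 1$)
$5 \left(11 - 4\right) y = 5 \left(11 - 4\right) 1 = 5 \cdot 7 \cdot 1 = 35 \cdot 1 = 35$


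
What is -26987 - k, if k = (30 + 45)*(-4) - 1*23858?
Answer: -2829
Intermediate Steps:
k = -24158 (k = 75*(-4) - 23858 = -300 - 23858 = -24158)
-26987 - k = -26987 - 1*(-24158) = -26987 + 24158 = -2829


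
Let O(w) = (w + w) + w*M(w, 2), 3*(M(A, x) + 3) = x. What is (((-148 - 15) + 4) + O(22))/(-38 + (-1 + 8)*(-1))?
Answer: 499/135 ≈ 3.6963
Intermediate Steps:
M(A, x) = -3 + x/3
O(w) = -w/3 (O(w) = (w + w) + w*(-3 + (⅓)*2) = 2*w + w*(-3 + ⅔) = 2*w + w*(-7/3) = 2*w - 7*w/3 = -w/3)
(((-148 - 15) + 4) + O(22))/(-38 + (-1 + 8)*(-1)) = (((-148 - 15) + 4) - ⅓*22)/(-38 + (-1 + 8)*(-1)) = ((-163 + 4) - 22/3)/(-38 + 7*(-1)) = (-159 - 22/3)/(-38 - 7) = -499/3/(-45) = -499/3*(-1/45) = 499/135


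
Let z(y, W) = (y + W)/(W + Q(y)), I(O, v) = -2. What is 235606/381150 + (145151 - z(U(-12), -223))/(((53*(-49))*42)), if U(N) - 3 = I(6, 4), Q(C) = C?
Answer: -352683734/494923275 ≈ -0.71260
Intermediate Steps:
U(N) = 1 (U(N) = 3 - 2 = 1)
z(y, W) = 1 (z(y, W) = (y + W)/(W + y) = (W + y)/(W + y) = 1)
235606/381150 + (145151 - z(U(-12), -223))/(((53*(-49))*42)) = 235606/381150 + (145151 - 1*1)/(((53*(-49))*42)) = 235606*(1/381150) + (145151 - 1)/((-2597*42)) = 16829/27225 + 145150/(-109074) = 16829/27225 + 145150*(-1/109074) = 16829/27225 - 72575/54537 = -352683734/494923275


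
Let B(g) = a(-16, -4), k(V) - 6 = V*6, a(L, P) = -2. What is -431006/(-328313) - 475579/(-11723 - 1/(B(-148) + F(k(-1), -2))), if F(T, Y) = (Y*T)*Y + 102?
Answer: 1239934275962/29606281401 ≈ 41.881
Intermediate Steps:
k(V) = 6 + 6*V (k(V) = 6 + V*6 = 6 + 6*V)
B(g) = -2
F(T, Y) = 102 + T*Y² (F(T, Y) = (T*Y)*Y + 102 = T*Y² + 102 = 102 + T*Y²)
-431006/(-328313) - 475579/(-11723 - 1/(B(-148) + F(k(-1), -2))) = -431006/(-328313) - 475579/(-11723 - 1/(-2 + (102 + (6 + 6*(-1))*(-2)²))) = -431006*(-1/328313) - 475579/(-11723 - 1/(-2 + (102 + (6 - 6)*4))) = 431006/328313 - 475579/(-11723 - 1/(-2 + (102 + 0*4))) = 431006/328313 - 475579/(-11723 - 1/(-2 + (102 + 0))) = 431006/328313 - 475579/(-11723 - 1/(-2 + 102)) = 431006/328313 - 475579/(-11723 - 1/100) = 431006/328313 - 475579/(-1172301/100) = 431006/328313 - 475579*(-100/1172301) = 431006/328313 + 3658300/90177 = 1239934275962/29606281401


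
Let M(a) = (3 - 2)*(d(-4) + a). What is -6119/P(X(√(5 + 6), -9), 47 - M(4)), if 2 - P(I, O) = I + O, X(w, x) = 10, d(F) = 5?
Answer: 6119/46 ≈ 133.02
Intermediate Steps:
M(a) = 5 + a (M(a) = (3 - 2)*(5 + a) = 1*(5 + a) = 5 + a)
P(I, O) = 2 - I - O (P(I, O) = 2 - (I + O) = 2 + (-I - O) = 2 - I - O)
-6119/P(X(√(5 + 6), -9), 47 - M(4)) = -6119/(2 - 1*10 - (47 - (5 + 4))) = -6119/(2 - 10 - (47 - 1*9)) = -6119/(2 - 10 - (47 - 9)) = -6119/(2 - 10 - 1*38) = -6119/(2 - 10 - 38) = -6119/(-46) = -6119*(-1/46) = 6119/46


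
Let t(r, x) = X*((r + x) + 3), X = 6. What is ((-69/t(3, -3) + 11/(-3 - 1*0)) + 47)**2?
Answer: 6241/4 ≈ 1560.3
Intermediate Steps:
t(r, x) = 18 + 6*r + 6*x (t(r, x) = 6*((r + x) + 3) = 6*(3 + r + x) = 18 + 6*r + 6*x)
((-69/t(3, -3) + 11/(-3 - 1*0)) + 47)**2 = ((-69/(18 + 6*3 + 6*(-3)) + 11/(-3 - 1*0)) + 47)**2 = ((-69/(18 + 18 - 18) + 11/(-3 + 0)) + 47)**2 = ((-69/18 + 11/(-3)) + 47)**2 = ((-69*1/18 + 11*(-1/3)) + 47)**2 = ((-23/6 - 11/3) + 47)**2 = (-15/2 + 47)**2 = (79/2)**2 = 6241/4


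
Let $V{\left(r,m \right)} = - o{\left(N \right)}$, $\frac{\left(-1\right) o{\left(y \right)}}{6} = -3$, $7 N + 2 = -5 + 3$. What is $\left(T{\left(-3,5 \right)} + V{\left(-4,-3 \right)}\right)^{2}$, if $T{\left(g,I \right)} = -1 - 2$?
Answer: $441$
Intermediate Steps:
$N = - \frac{4}{7}$ ($N = - \frac{2}{7} + \frac{-5 + 3}{7} = - \frac{2}{7} + \frac{1}{7} \left(-2\right) = - \frac{2}{7} - \frac{2}{7} = - \frac{4}{7} \approx -0.57143$)
$o{\left(y \right)} = 18$ ($o{\left(y \right)} = \left(-6\right) \left(-3\right) = 18$)
$T{\left(g,I \right)} = -3$ ($T{\left(g,I \right)} = -1 - 2 = -3$)
$V{\left(r,m \right)} = -18$ ($V{\left(r,m \right)} = \left(-1\right) 18 = -18$)
$\left(T{\left(-3,5 \right)} + V{\left(-4,-3 \right)}\right)^{2} = \left(-3 - 18\right)^{2} = \left(-21\right)^{2} = 441$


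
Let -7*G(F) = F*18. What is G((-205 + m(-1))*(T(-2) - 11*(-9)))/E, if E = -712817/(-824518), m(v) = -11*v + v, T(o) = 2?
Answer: 292299876180/4989719 ≈ 58580.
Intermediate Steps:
m(v) = -10*v
G(F) = -18*F/7 (G(F) = -F*18/7 = -18*F/7)
E = 712817/824518 (E = -712817*(-1/824518) = 712817/824518 ≈ 0.86453)
G((-205 + m(-1))*(T(-2) - 11*(-9)))/E = (-18*(-205 - 10*(-1))*(2 - 11*(-9))/7)/(712817/824518) = -18*(-205 + 10)*(2 + 99)/7*(824518/712817) = -(-3510)*101/7*(824518/712817) = -18/7*(-19695)*(824518/712817) = (354510/7)*(824518/712817) = 292299876180/4989719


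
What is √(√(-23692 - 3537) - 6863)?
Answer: √(-6863 + I*√27229) ≈ 0.9959 + 82.849*I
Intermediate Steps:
√(√(-23692 - 3537) - 6863) = √(√(-27229) - 6863) = √(I*√27229 - 6863) = √(-6863 + I*√27229)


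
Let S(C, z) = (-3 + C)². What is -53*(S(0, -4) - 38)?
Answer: 1537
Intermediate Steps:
-53*(S(0, -4) - 38) = -53*((-3 + 0)² - 38) = -53*((-3)² - 38) = -53*(9 - 38) = -53*(-29) = 1537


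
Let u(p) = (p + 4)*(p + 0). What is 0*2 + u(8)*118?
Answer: 11328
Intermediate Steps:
u(p) = p*(4 + p) (u(p) = (4 + p)*p = p*(4 + p))
0*2 + u(8)*118 = 0*2 + (8*(4 + 8))*118 = 0 + (8*12)*118 = 0 + 96*118 = 0 + 11328 = 11328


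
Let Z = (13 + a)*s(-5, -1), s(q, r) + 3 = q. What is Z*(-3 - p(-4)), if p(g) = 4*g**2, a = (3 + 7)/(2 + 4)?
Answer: 23584/3 ≈ 7861.3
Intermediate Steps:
a = 5/3 (a = 10/6 = 10*(1/6) = 5/3 ≈ 1.6667)
s(q, r) = -3 + q
Z = -352/3 (Z = (13 + 5/3)*(-3 - 5) = (44/3)*(-8) = -352/3 ≈ -117.33)
Z*(-3 - p(-4)) = -352*(-3 - 4*(-4)**2)/3 = -352*(-3 - 4*16)/3 = -352*(-3 - 1*64)/3 = -352*(-3 - 64)/3 = -352/3*(-67) = 23584/3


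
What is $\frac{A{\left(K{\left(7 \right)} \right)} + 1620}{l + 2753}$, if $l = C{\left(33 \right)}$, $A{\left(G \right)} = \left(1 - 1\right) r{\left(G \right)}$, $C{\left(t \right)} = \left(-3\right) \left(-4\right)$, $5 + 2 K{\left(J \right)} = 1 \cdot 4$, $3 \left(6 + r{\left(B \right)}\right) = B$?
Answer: $\frac{324}{553} \approx 0.5859$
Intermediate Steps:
$r{\left(B \right)} = -6 + \frac{B}{3}$
$K{\left(J \right)} = - \frac{1}{2}$ ($K{\left(J \right)} = - \frac{5}{2} + \frac{1 \cdot 4}{2} = - \frac{5}{2} + \frac{1}{2} \cdot 4 = - \frac{5}{2} + 2 = - \frac{1}{2}$)
$C{\left(t \right)} = 12$
$A{\left(G \right)} = 0$ ($A{\left(G \right)} = \left(1 - 1\right) \left(-6 + \frac{G}{3}\right) = 0 \left(-6 + \frac{G}{3}\right) = 0$)
$l = 12$
$\frac{A{\left(K{\left(7 \right)} \right)} + 1620}{l + 2753} = \frac{0 + 1620}{12 + 2753} = \frac{1620}{2765} = 1620 \cdot \frac{1}{2765} = \frac{324}{553}$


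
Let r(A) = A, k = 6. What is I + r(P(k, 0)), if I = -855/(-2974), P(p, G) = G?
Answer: 855/2974 ≈ 0.28749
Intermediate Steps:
I = 855/2974 (I = -855*(-1/2974) = 855/2974 ≈ 0.28749)
I + r(P(k, 0)) = 855/2974 + 0 = 855/2974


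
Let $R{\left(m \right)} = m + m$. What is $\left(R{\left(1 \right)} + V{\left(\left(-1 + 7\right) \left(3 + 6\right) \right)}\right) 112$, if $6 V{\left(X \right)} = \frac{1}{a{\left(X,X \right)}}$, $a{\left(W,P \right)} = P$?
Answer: $\frac{18172}{81} \approx 224.35$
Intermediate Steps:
$R{\left(m \right)} = 2 m$
$V{\left(X \right)} = \frac{1}{6 X}$
$\left(R{\left(1 \right)} + V{\left(\left(-1 + 7\right) \left(3 + 6\right) \right)}\right) 112 = \left(2 \cdot 1 + \frac{1}{6 \left(-1 + 7\right) \left(3 + 6\right)}\right) 112 = \left(2 + \frac{1}{6 \cdot 6 \cdot 9}\right) 112 = \left(2 + \frac{1}{6 \cdot 54}\right) 112 = \left(2 + \frac{1}{6} \cdot \frac{1}{54}\right) 112 = \left(2 + \frac{1}{324}\right) 112 = \frac{649}{324} \cdot 112 = \frac{18172}{81}$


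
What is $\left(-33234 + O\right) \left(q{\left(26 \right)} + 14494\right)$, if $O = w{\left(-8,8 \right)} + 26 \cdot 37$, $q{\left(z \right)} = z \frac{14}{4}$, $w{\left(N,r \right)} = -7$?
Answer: $-470789215$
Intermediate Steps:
$q{\left(z \right)} = \frac{7 z}{2}$ ($q{\left(z \right)} = z 14 \cdot \frac{1}{4} = z \frac{7}{2} = \frac{7 z}{2}$)
$O = 955$ ($O = -7 + 26 \cdot 37 = -7 + 962 = 955$)
$\left(-33234 + O\right) \left(q{\left(26 \right)} + 14494\right) = \left(-33234 + 955\right) \left(\frac{7}{2} \cdot 26 + 14494\right) = - 32279 \left(91 + 14494\right) = \left(-32279\right) 14585 = -470789215$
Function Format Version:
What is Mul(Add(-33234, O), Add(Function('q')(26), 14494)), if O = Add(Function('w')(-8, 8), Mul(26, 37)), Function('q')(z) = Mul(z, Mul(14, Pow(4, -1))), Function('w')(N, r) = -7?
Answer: -470789215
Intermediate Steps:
Function('q')(z) = Mul(Rational(7, 2), z) (Function('q')(z) = Mul(z, Mul(14, Rational(1, 4))) = Mul(z, Rational(7, 2)) = Mul(Rational(7, 2), z))
O = 955 (O = Add(-7, Mul(26, 37)) = Add(-7, 962) = 955)
Mul(Add(-33234, O), Add(Function('q')(26), 14494)) = Mul(Add(-33234, 955), Add(Mul(Rational(7, 2), 26), 14494)) = Mul(-32279, Add(91, 14494)) = Mul(-32279, 14585) = -470789215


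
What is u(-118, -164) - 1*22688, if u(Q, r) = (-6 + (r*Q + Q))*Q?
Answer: -2291592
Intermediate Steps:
u(Q, r) = Q*(-6 + Q + Q*r) (u(Q, r) = (-6 + (Q*r + Q))*Q = (-6 + (Q + Q*r))*Q = (-6 + Q + Q*r)*Q = Q*(-6 + Q + Q*r))
u(-118, -164) - 1*22688 = -118*(-6 - 118 - 118*(-164)) - 1*22688 = -118*(-6 - 118 + 19352) - 22688 = -118*19228 - 22688 = -2268904 - 22688 = -2291592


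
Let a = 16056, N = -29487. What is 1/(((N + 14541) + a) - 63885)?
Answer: -1/62775 ≈ -1.5930e-5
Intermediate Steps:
1/(((N + 14541) + a) - 63885) = 1/(((-29487 + 14541) + 16056) - 63885) = 1/((-14946 + 16056) - 63885) = 1/(1110 - 63885) = 1/(-62775) = -1/62775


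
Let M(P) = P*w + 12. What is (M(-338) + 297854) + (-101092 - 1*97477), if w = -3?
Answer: 100311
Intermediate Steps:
M(P) = 12 - 3*P (M(P) = P*(-3) + 12 = -3*P + 12 = 12 - 3*P)
(M(-338) + 297854) + (-101092 - 1*97477) = ((12 - 3*(-338)) + 297854) + (-101092 - 1*97477) = ((12 + 1014) + 297854) + (-101092 - 97477) = (1026 + 297854) - 198569 = 298880 - 198569 = 100311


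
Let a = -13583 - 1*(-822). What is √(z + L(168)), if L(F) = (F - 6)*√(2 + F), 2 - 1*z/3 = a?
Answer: √(38289 + 162*√170) ≈ 201.00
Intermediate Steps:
a = -12761 (a = -13583 + 822 = -12761)
z = 38289 (z = 6 - 3*(-12761) = 6 + 38283 = 38289)
L(F) = √(2 + F)*(-6 + F) (L(F) = (-6 + F)*√(2 + F) = √(2 + F)*(-6 + F))
√(z + L(168)) = √(38289 + √(2 + 168)*(-6 + 168)) = √(38289 + √170*162) = √(38289 + 162*√170)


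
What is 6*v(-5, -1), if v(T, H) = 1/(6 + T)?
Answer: 6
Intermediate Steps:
6*v(-5, -1) = 6/(6 - 5) = 6/1 = 6*1 = 6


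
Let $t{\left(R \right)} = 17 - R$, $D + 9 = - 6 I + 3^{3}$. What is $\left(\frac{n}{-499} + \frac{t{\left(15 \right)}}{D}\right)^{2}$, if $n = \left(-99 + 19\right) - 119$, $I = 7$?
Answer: $\frac{3568321}{35856144} \approx 0.099518$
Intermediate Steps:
$n = -199$ ($n = -80 - 119 = -199$)
$D = -24$ ($D = -9 + \left(\left(-6\right) 7 + 3^{3}\right) = -9 + \left(-42 + 27\right) = -9 - 15 = -24$)
$\left(\frac{n}{-499} + \frac{t{\left(15 \right)}}{D}\right)^{2} = \left(- \frac{199}{-499} + \frac{17 - 15}{-24}\right)^{2} = \left(\left(-199\right) \left(- \frac{1}{499}\right) + \left(17 - 15\right) \left(- \frac{1}{24}\right)\right)^{2} = \left(\frac{199}{499} + 2 \left(- \frac{1}{24}\right)\right)^{2} = \left(\frac{199}{499} - \frac{1}{12}\right)^{2} = \left(\frac{1889}{5988}\right)^{2} = \frac{3568321}{35856144}$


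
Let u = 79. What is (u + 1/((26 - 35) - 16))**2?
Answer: 3896676/625 ≈ 6234.7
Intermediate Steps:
(u + 1/((26 - 35) - 16))**2 = (79 + 1/((26 - 35) - 16))**2 = (79 + 1/(-9 - 16))**2 = (79 + 1/(-25))**2 = (79 - 1/25)**2 = (1974/25)**2 = 3896676/625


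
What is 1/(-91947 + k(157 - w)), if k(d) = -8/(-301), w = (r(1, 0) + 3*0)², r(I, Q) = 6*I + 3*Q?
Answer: -301/27676039 ≈ -1.0876e-5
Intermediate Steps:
r(I, Q) = 3*Q + 6*I
w = 36 (w = ((3*0 + 6*1) + 3*0)² = ((0 + 6) + 0)² = (6 + 0)² = 6² = 36)
k(d) = 8/301 (k(d) = -8*(-1/301) = 8/301)
1/(-91947 + k(157 - w)) = 1/(-91947 + 8/301) = 1/(-27676039/301) = -301/27676039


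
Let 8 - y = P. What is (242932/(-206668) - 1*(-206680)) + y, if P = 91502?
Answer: 5951254329/51667 ≈ 1.1518e+5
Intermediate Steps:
y = -91494 (y = 8 - 1*91502 = 8 - 91502 = -91494)
(242932/(-206668) - 1*(-206680)) + y = (242932/(-206668) - 1*(-206680)) - 91494 = (242932*(-1/206668) + 206680) - 91494 = (-60733/51667 + 206680) - 91494 = 10678474827/51667 - 91494 = 5951254329/51667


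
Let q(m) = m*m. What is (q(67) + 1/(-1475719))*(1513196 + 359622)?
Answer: 12406487691598620/1475719 ≈ 8.4071e+9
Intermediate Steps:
q(m) = m²
(q(67) + 1/(-1475719))*(1513196 + 359622) = (67² + 1/(-1475719))*(1513196 + 359622) = (4489 - 1/1475719)*1872818 = (6624502590/1475719)*1872818 = 12406487691598620/1475719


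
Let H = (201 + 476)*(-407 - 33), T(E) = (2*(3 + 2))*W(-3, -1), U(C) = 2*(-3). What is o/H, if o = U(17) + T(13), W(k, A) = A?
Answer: 2/37235 ≈ 5.3713e-5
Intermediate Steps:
U(C) = -6
T(E) = -10 (T(E) = (2*(3 + 2))*(-1) = (2*5)*(-1) = 10*(-1) = -10)
H = -297880 (H = 677*(-440) = -297880)
o = -16 (o = -6 - 10 = -16)
o/H = -16/(-297880) = -16*(-1/297880) = 2/37235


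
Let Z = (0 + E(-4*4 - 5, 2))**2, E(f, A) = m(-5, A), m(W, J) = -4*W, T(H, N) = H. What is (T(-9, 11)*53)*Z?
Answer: -190800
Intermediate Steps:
E(f, A) = 20 (E(f, A) = -4*(-5) = 20)
Z = 400 (Z = (0 + 20)**2 = 20**2 = 400)
(T(-9, 11)*53)*Z = -9*53*400 = -477*400 = -190800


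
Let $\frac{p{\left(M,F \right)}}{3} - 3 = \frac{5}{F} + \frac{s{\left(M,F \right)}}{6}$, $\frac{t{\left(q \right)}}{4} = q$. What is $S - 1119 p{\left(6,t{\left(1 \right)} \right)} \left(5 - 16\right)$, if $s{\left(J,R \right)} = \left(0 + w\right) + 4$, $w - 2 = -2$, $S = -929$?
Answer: $\frac{722515}{4} \approx 1.8063 \cdot 10^{5}$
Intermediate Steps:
$w = 0$ ($w = 2 - 2 = 0$)
$s{\left(J,R \right)} = 4$ ($s{\left(J,R \right)} = \left(0 + 0\right) + 4 = 0 + 4 = 4$)
$t{\left(q \right)} = 4 q$
$p{\left(M,F \right)} = 11 + \frac{15}{F}$ ($p{\left(M,F \right)} = 9 + 3 \left(\frac{5}{F} + \frac{4}{6}\right) = 9 + 3 \left(\frac{5}{F} + 4 \cdot \frac{1}{6}\right) = 9 + 3 \left(\frac{5}{F} + \frac{2}{3}\right) = 9 + 3 \left(\frac{2}{3} + \frac{5}{F}\right) = 9 + \left(2 + \frac{15}{F}\right) = 11 + \frac{15}{F}$)
$S - 1119 p{\left(6,t{\left(1 \right)} \right)} \left(5 - 16\right) = -929 - 1119 \left(11 + \frac{15}{4 \cdot 1}\right) \left(5 - 16\right) = -929 - 1119 \left(11 + \frac{15}{4}\right) \left(-11\right) = -929 - 1119 \cdot \frac{59}{4} \left(-11\right) = -929 - - \frac{726231}{4} = -929 + \frac{726231}{4} = \frac{722515}{4}$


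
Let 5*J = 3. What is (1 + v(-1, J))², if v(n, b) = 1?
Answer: 4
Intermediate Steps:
J = ⅗ (J = (⅕)*3 = ⅗ ≈ 0.60000)
(1 + v(-1, J))² = (1 + 1)² = 2² = 4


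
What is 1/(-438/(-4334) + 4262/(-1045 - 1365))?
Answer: -2611235/4353982 ≈ -0.59974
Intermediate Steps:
1/(-438/(-4334) + 4262/(-1045 - 1365)) = 1/(-438*(-1/4334) + 4262/(-2410)) = 1/(219/2167 + 4262*(-1/2410)) = 1/(219/2167 - 2131/1205) = 1/(-4353982/2611235) = -2611235/4353982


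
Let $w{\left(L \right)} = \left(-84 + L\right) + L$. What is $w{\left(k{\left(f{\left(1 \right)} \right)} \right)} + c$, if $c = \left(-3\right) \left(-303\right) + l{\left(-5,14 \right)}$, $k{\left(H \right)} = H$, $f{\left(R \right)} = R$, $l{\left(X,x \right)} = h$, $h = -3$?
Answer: $824$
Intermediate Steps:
$l{\left(X,x \right)} = -3$
$w{\left(L \right)} = -84 + 2 L$
$c = 906$ ($c = \left(-3\right) \left(-303\right) - 3 = 909 - 3 = 906$)
$w{\left(k{\left(f{\left(1 \right)} \right)} \right)} + c = \left(-84 + 2 \cdot 1\right) + 906 = \left(-84 + 2\right) + 906 = -82 + 906 = 824$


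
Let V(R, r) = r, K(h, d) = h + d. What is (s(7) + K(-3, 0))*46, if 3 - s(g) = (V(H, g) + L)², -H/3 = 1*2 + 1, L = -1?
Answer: -1656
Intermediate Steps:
K(h, d) = d + h
H = -9 (H = -3*(1*2 + 1) = -3*(2 + 1) = -3*3 = -9)
s(g) = 3 - (-1 + g)² (s(g) = 3 - (g - 1)² = 3 - (-1 + g)²)
(s(7) + K(-3, 0))*46 = ((3 - (-1 + 7)²) + (0 - 3))*46 = ((3 - 1*6²) - 3)*46 = ((3 - 1*36) - 3)*46 = ((3 - 36) - 3)*46 = (-33 - 3)*46 = -36*46 = -1656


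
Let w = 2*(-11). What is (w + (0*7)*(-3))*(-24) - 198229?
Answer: -197701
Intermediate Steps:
w = -22
(w + (0*7)*(-3))*(-24) - 198229 = (-22 + (0*7)*(-3))*(-24) - 198229 = (-22 + 0*(-3))*(-24) - 198229 = (-22 + 0)*(-24) - 198229 = -22*(-24) - 198229 = 528 - 198229 = -197701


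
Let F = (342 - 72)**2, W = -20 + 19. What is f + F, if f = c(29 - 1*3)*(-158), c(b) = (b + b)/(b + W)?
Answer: 1814284/25 ≈ 72571.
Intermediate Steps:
W = -1
c(b) = 2*b/(-1 + b) (c(b) = (b + b)/(b - 1) = (2*b)/(-1 + b) = 2*b/(-1 + b))
F = 72900 (F = 270**2 = 72900)
f = -8216/25 (f = (2*(29 - 1*3)/(-1 + (29 - 1*3)))*(-158) = (2*(29 - 3)/(-1 + (29 - 3)))*(-158) = (2*26/(-1 + 26))*(-158) = (2*26/25)*(-158) = (2*26*(1/25))*(-158) = (52/25)*(-158) = -8216/25 ≈ -328.64)
f + F = -8216/25 + 72900 = 1814284/25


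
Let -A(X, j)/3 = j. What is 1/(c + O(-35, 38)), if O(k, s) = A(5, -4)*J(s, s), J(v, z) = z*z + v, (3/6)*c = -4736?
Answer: 1/8312 ≈ 0.00012031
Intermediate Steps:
c = -9472 (c = 2*(-4736) = -9472)
A(X, j) = -3*j
J(v, z) = v + z² (J(v, z) = z² + v = v + z²)
O(k, s) = 12*s + 12*s² (O(k, s) = (-3*(-4))*(s + s²) = 12*(s + s²) = 12*s + 12*s²)
1/(c + O(-35, 38)) = 1/(-9472 + 12*38*(1 + 38)) = 1/(-9472 + 12*38*39) = 1/(-9472 + 17784) = 1/8312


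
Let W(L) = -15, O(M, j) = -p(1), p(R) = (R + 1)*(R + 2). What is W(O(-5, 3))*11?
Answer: -165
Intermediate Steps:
p(R) = (1 + R)*(2 + R)
O(M, j) = -6 (O(M, j) = -(2 + 1**2 + 3*1) = -(2 + 1 + 3) = -1*6 = -6)
W(O(-5, 3))*11 = -15*11 = -165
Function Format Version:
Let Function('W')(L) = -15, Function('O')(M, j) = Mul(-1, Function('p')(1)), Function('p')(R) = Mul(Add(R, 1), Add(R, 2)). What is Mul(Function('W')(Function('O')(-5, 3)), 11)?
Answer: -165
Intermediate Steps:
Function('p')(R) = Mul(Add(1, R), Add(2, R))
Function('O')(M, j) = -6 (Function('O')(M, j) = Mul(-1, Add(2, Pow(1, 2), Mul(3, 1))) = Mul(-1, Add(2, 1, 3)) = Mul(-1, 6) = -6)
Mul(Function('W')(Function('O')(-5, 3)), 11) = Mul(-15, 11) = -165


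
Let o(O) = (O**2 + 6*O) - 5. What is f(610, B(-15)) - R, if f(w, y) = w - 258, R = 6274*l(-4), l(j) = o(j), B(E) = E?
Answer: 81914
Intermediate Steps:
o(O) = -5 + O**2 + 6*O
l(j) = -5 + j**2 + 6*j
R = -81562 (R = 6274*(-5 + (-4)**2 + 6*(-4)) = 6274*(-5 + 16 - 24) = 6274*(-13) = -81562)
f(w, y) = -258 + w
f(610, B(-15)) - R = (-258 + 610) - 1*(-81562) = 352 + 81562 = 81914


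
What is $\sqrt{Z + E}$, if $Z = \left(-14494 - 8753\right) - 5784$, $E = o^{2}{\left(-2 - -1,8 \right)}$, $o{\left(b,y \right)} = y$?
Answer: $i \sqrt{28967} \approx 170.2 i$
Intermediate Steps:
$E = 64$ ($E = 8^{2} = 64$)
$Z = -29031$ ($Z = -23247 - 5784 = -29031$)
$\sqrt{Z + E} = \sqrt{-29031 + 64} = \sqrt{-28967} = i \sqrt{28967}$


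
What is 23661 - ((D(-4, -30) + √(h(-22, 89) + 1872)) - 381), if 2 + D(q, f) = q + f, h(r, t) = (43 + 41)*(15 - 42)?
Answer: 24078 - 6*I*√11 ≈ 24078.0 - 19.9*I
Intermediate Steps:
h(r, t) = -2268 (h(r, t) = 84*(-27) = -2268)
D(q, f) = -2 + f + q (D(q, f) = -2 + (q + f) = -2 + (f + q) = -2 + f + q)
23661 - ((D(-4, -30) + √(h(-22, 89) + 1872)) - 381) = 23661 - (((-2 - 30 - 4) + √(-2268 + 1872)) - 381) = 23661 - ((-36 + √(-396)) - 381) = 23661 - ((-36 + 6*I*√11) - 381) = 23661 - (-417 + 6*I*√11) = 23661 + (417 - 6*I*√11) = 24078 - 6*I*√11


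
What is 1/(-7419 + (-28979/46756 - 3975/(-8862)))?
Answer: -69058612/512357668561 ≈ -0.00013479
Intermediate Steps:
1/(-7419 + (-28979/46756 - 3975/(-8862))) = 1/(-7419 + (-28979*1/46756 - 3975*(-1/8862))) = 1/(-7419 + (-28979/46756 + 1325/2954)) = 1/(-7419 - 11826133/69058612) = 1/(-512357668561/69058612) = -69058612/512357668561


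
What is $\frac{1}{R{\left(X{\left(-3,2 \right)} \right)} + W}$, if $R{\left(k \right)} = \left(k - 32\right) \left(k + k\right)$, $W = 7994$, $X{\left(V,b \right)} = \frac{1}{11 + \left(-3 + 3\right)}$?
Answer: $\frac{121}{966572} \approx 0.00012518$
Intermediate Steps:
$X{\left(V,b \right)} = \frac{1}{11}$ ($X{\left(V,b \right)} = \frac{1}{11 + 0} = \frac{1}{11}$)
$R{\left(k \right)} = 2 k \left(-32 + k\right)$ ($R{\left(k \right)} = \left(-32 + k\right) 2 k = 2 k \left(-32 + k\right)$)
$\frac{1}{R{\left(X{\left(-3,2 \right)} \right)} + W} = \frac{1}{2 \cdot \frac{1}{11} \left(-32 + \frac{1}{11}\right) + 7994} = \frac{1}{2 \cdot \frac{1}{11} \left(- \frac{351}{11}\right) + 7994} = \frac{1}{- \frac{702}{121} + 7994} = \frac{1}{\frac{966572}{121}} = \frac{121}{966572}$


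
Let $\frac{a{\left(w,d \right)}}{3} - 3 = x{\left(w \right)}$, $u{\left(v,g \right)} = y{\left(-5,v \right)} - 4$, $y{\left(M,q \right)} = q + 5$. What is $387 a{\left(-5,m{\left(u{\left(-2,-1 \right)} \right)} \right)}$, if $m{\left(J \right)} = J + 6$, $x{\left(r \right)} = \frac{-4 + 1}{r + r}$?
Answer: $\frac{38313}{10} \approx 3831.3$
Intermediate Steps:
$y{\left(M,q \right)} = 5 + q$
$u{\left(v,g \right)} = 1 + v$ ($u{\left(v,g \right)} = \left(5 + v\right) - 4 = 1 + v$)
$x{\left(r \right)} = - \frac{3}{2 r}$
$m{\left(J \right)} = 6 + J$
$a{\left(w,d \right)} = 9 - \frac{9}{2 w}$ ($a{\left(w,d \right)} = 9 + 3 \left(- \frac{3}{2 w}\right) = 9 - \frac{9}{2 w}$)
$387 a{\left(-5,m{\left(u{\left(-2,-1 \right)} \right)} \right)} = 387 \left(9 - \frac{9}{2 \left(-5\right)}\right) = 387 \left(9 - - \frac{9}{10}\right) = 387 \left(9 + \frac{9}{10}\right) = 387 \cdot \frac{99}{10} = \frac{38313}{10}$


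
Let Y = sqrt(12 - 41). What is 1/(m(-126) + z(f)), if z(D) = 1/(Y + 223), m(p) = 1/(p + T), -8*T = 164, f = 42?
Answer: 293*(-sqrt(29) + 223*I)/(-153*I + 2*sqrt(29)) ≈ -425.67 + 19.652*I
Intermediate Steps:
Y = I*sqrt(29) (Y = sqrt(-29) = I*sqrt(29) ≈ 5.3852*I)
T = -41/2 (T = -1/8*164 = -41/2 ≈ -20.500)
m(p) = 1/(-41/2 + p) (m(p) = 1/(p - 41/2) = 1/(-41/2 + p))
z(D) = 1/(223 + I*sqrt(29)) (z(D) = 1/(I*sqrt(29) + 223) = 1/(223 + I*sqrt(29)))
1/(m(-126) + z(f)) = 1/(2/(-41 + 2*(-126)) + (223/49758 - I*sqrt(29)/49758)) = 1/(2/(-41 - 252) + (223/49758 - I*sqrt(29)/49758)) = 1/(2/(-293) + (223/49758 - I*sqrt(29)/49758)) = 1/(2*(-1/293) + (223/49758 - I*sqrt(29)/49758)) = 1/(-2/293 + (223/49758 - I*sqrt(29)/49758)) = 1/(-34177/14579094 - I*sqrt(29)/49758)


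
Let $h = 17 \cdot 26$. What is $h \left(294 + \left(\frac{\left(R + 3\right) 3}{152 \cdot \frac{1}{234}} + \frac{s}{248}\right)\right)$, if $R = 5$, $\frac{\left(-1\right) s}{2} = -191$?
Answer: $\frac{173118361}{1178} \approx 1.4696 \cdot 10^{5}$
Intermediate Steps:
$s = 382$ ($s = \left(-2\right) \left(-191\right) = 382$)
$h = 442$
$h \left(294 + \left(\frac{\left(R + 3\right) 3}{152 \cdot \frac{1}{234}} + \frac{s}{248}\right)\right) = 442 \left(294 + \left(\frac{\left(5 + 3\right) 3}{152 \cdot \frac{1}{234}} + \frac{382}{248}\right)\right) = 442 \left(294 + \left(\frac{8 \cdot 3}{152 \cdot \frac{1}{234}} + 382 \cdot \frac{1}{248}\right)\right) = 442 \left(294 + \left(\frac{24}{\frac{76}{117}} + \frac{191}{124}\right)\right) = 442 \left(294 + \left(24 \cdot \frac{117}{76} + \frac{191}{124}\right)\right) = 442 \left(294 + \left(\frac{702}{19} + \frac{191}{124}\right)\right) = 442 \left(294 + \frac{90677}{2356}\right) = 442 \cdot \frac{783341}{2356} = \frac{173118361}{1178}$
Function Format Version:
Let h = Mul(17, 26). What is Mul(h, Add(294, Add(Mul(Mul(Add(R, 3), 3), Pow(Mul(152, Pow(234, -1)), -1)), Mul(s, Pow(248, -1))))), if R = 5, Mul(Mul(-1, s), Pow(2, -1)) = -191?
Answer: Rational(173118361, 1178) ≈ 1.4696e+5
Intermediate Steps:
s = 382 (s = Mul(-2, -191) = 382)
h = 442
Mul(h, Add(294, Add(Mul(Mul(Add(R, 3), 3), Pow(Mul(152, Pow(234, -1)), -1)), Mul(s, Pow(248, -1))))) = Mul(442, Add(294, Add(Mul(Mul(Add(5, 3), 3), Pow(Mul(152, Pow(234, -1)), -1)), Mul(382, Pow(248, -1))))) = Mul(442, Add(294, Add(Mul(Mul(8, 3), Pow(Mul(152, Rational(1, 234)), -1)), Mul(382, Rational(1, 248))))) = Mul(442, Add(294, Add(Mul(24, Pow(Rational(76, 117), -1)), Rational(191, 124)))) = Mul(442, Add(294, Add(Mul(24, Rational(117, 76)), Rational(191, 124)))) = Mul(442, Add(294, Add(Rational(702, 19), Rational(191, 124)))) = Mul(442, Add(294, Rational(90677, 2356))) = Mul(442, Rational(783341, 2356)) = Rational(173118361, 1178)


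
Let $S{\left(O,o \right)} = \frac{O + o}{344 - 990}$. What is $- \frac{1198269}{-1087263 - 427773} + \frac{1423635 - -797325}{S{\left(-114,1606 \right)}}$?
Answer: $- \frac{181140100435701}{188369476} \approx -9.6162 \cdot 10^{5}$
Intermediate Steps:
$S{\left(O,o \right)} = - \frac{O}{646} - \frac{o}{646}$ ($S{\left(O,o \right)} = \frac{O + o}{-646} = \left(O + o\right) \left(- \frac{1}{646}\right) = - \frac{O}{646} - \frac{o}{646}$)
$- \frac{1198269}{-1087263 - 427773} + \frac{1423635 - -797325}{S{\left(-114,1606 \right)}} = - \frac{1198269}{-1087263 - 427773} + \frac{1423635 - -797325}{\left(- \frac{1}{646}\right) \left(-114\right) - \frac{803}{323}} = - \frac{1198269}{-1515036} + \frac{1423635 + 797325}{\frac{3}{17} - \frac{803}{323}} = \left(-1198269\right) \left(- \frac{1}{1515036}\right) + \frac{2220960}{- \frac{746}{323}} = \frac{399423}{505012} + 2220960 \left(- \frac{323}{746}\right) = \frac{399423}{505012} - \frac{358685040}{373} = - \frac{181140100435701}{188369476}$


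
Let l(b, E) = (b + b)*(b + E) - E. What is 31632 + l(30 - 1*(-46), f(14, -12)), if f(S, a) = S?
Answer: 45298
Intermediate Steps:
l(b, E) = -E + 2*b*(E + b) (l(b, E) = (2*b)*(E + b) - E = 2*b*(E + b) - E = -E + 2*b*(E + b))
31632 + l(30 - 1*(-46), f(14, -12)) = 31632 + (-1*14 + 2*(30 - 1*(-46))² + 2*14*(30 - 1*(-46))) = 31632 + (-14 + 2*(30 + 46)² + 2*14*(30 + 46)) = 31632 + (-14 + 2*76² + 2*14*76) = 31632 + (-14 + 2*5776 + 2128) = 31632 + (-14 + 11552 + 2128) = 31632 + 13666 = 45298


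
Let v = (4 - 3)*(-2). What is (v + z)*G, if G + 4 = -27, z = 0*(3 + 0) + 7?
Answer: -155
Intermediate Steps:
v = -2 (v = 1*(-2) = -2)
z = 7 (z = 0*3 + 7 = 0 + 7 = 7)
G = -31 (G = -4 - 27 = -31)
(v + z)*G = (-2 + 7)*(-31) = 5*(-31) = -155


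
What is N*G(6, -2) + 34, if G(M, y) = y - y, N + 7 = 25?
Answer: 34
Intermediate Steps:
N = 18 (N = -7 + 25 = 18)
G(M, y) = 0
N*G(6, -2) + 34 = 18*0 + 34 = 0 + 34 = 34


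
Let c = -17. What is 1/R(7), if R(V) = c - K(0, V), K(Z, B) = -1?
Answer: -1/16 ≈ -0.062500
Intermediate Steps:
R(V) = -16 (R(V) = -17 - 1*(-1) = -17 + 1 = -16)
1/R(7) = 1/(-16) = -1/16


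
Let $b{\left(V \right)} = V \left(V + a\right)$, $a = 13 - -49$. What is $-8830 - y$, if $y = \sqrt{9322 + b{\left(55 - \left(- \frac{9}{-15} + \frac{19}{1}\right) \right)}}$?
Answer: $-8830 - \frac{\sqrt{319249}}{5} \approx -8943.0$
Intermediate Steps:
$a = 62$ ($a = 13 + 49 = 62$)
$b{\left(V \right)} = V \left(62 + V\right)$ ($b{\left(V \right)} = V \left(V + 62\right) = V \left(62 + V\right)$)
$y = \frac{\sqrt{319249}}{5}$ ($y = \sqrt{9322 + \left(55 - \left(- \frac{9}{-15} + \frac{19}{1}\right)\right) \left(62 - \left(-55 + 19 + \frac{3}{5}\right)\right)} = \sqrt{9322 + \left(55 - \left(\left(-9\right) \left(- \frac{1}{15}\right) + 19 \cdot 1\right)\right) \left(62 - \left(-55 + 19 + \frac{3}{5}\right)\right)} = \sqrt{9322 + \left(55 - \left(\frac{3}{5} + 19\right)\right) \left(62 + \left(55 - \left(\frac{3}{5} + 19\right)\right)\right)} = \sqrt{9322 + \left(55 - \frac{98}{5}\right) \left(62 + \left(55 - \frac{98}{5}\right)\right)} = \sqrt{9322 + \frac{177 \left(62 + \frac{177}{5}\right)}{5}} = \sqrt{9322 + \frac{177}{5} \cdot \frac{487}{5}} = \sqrt{9322 + \frac{86199}{25}} = \sqrt{\frac{319249}{25}} = \frac{\sqrt{319249}}{5} \approx 113.0$)
$-8830 - y = -8830 - \frac{\sqrt{319249}}{5}$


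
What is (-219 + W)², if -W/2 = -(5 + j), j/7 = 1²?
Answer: 38025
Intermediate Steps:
j = 7 (j = 7*1² = 7*1 = 7)
W = 24 (W = -(-2)*(5 + 7) = -(-2)*12 = -2*(-12) = 24)
(-219 + W)² = (-219 + 24)² = (-195)² = 38025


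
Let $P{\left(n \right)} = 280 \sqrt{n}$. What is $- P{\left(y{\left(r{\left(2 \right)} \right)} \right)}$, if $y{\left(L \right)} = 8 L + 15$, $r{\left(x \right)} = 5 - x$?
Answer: $- 280 \sqrt{39} \approx -1748.6$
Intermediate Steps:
$y{\left(L \right)} = 15 + 8 L$
$- P{\left(y{\left(r{\left(2 \right)} \right)} \right)} = - 280 \sqrt{15 + 8 \left(5 - 2\right)} = - 280 \sqrt{15 + 8 \cdot 3} = - 280 \sqrt{15 + 24} = - 280 \sqrt{39}$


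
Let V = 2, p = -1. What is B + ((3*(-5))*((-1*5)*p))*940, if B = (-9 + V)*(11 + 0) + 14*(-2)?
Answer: -70605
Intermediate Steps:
B = -105 (B = (-9 + 2)*(11 + 0) + 14*(-2) = -7*11 - 28 = -77 - 28 = -105)
B + ((3*(-5))*((-1*5)*p))*940 = -105 + ((3*(-5))*(-1*5*(-1)))*940 = -105 - (-75)*(-1)*940 = -105 - 15*5*940 = -105 - 75*940 = -105 - 70500 = -70605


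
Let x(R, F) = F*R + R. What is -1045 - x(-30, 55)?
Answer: 635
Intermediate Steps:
x(R, F) = R + F*R
-1045 - x(-30, 55) = -1045 - (-30)*(1 + 55) = -1045 - (-30)*56 = -1045 - 1*(-1680) = -1045 + 1680 = 635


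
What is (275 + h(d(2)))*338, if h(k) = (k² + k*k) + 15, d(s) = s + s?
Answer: 108836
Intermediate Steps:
d(s) = 2*s
h(k) = 15 + 2*k² (h(k) = (k² + k²) + 15 = 2*k² + 15 = 15 + 2*k²)
(275 + h(d(2)))*338 = (275 + (15 + 2*(2*2)²))*338 = (275 + (15 + 2*4²))*338 = (275 + (15 + 2*16))*338 = (275 + (15 + 32))*338 = (275 + 47)*338 = 322*338 = 108836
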